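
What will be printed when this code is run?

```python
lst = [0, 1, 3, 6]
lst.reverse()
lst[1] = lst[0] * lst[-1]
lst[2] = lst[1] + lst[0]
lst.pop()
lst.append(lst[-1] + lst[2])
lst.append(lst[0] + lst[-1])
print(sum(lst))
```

reverse → [6, 3, 1, 0]
lst[1] = lst[0]*lst[-1] = 6*0 = 0 → [6, 0, 1, 0]
lst[2] = lst[1]+lst[0] = 0+6 = 6 → [6, 0, 6, 0]
pop() removes 0 → [6, 0, 6]
append lst[-1]+lst[2] = 6+6 = 12 → [6, 0, 6, 12]
append lst[0]+lst[-1] = 6+12 = 18 → [6, 0, 6, 12, 18]
sum = 42

42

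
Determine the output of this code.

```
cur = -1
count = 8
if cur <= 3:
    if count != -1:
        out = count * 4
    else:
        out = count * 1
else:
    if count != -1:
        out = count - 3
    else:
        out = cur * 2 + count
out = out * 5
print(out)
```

160

cur=-1, count=8
cur <= 3 is True; count != -1 is True
→ out = count * 4 = 32
out = 32*5 = 160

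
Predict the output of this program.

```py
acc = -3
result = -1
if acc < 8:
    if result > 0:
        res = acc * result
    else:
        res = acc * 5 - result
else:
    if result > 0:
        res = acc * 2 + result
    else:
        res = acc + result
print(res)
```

-14

acc=-3, result=-1
acc < 8 is True; result > 0 is False
→ res = acc * 5 - result = -14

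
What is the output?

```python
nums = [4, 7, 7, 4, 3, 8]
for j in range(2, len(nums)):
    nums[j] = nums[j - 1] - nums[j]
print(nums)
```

j=2: nums[2] = 7-7 = 0 → [4, 7, 0, 4, 3, 8]
j=3: nums[3] = 0-4 = -4 → [4, 7, 0, -4, 3, 8]
j=4: nums[4] = (-4)-3 = -7 → [4, 7, 0, -4, -7, 8]
j=5: nums[5] = (-7)-8 = -15 → [4, 7, 0, -4, -7, -15]

[4, 7, 0, -4, -7, -15]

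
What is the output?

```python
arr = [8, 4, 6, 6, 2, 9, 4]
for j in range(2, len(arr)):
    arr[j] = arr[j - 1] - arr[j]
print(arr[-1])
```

-23

j=2: arr[2] = 4-6 = -2 → [8, 4, -2, 6, 2, 9, 4]
j=3: arr[3] = (-2)-6 = -8 → [8, 4, -2, -8, 2, 9, 4]
j=4: arr[4] = (-8)-2 = -10 → [8, 4, -2, -8, -10, 9, 4]
j=5: arr[5] = (-10)-9 = -19 → [8, 4, -2, -8, -10, -19, 4]
j=6: arr[6] = (-19)-4 = -23 → [8, 4, -2, -8, -10, -19, -23]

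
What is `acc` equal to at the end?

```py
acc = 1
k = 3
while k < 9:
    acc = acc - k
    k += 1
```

-32

k=3: acc = 1-3 = -2
k=4: acc = (-2)-4 = -6
k=5: acc = (-6)-5 = -11
k=6: acc = (-11)-6 = -17
k=7: acc = (-17)-7 = -24
k=8: acc = (-24)-8 = -32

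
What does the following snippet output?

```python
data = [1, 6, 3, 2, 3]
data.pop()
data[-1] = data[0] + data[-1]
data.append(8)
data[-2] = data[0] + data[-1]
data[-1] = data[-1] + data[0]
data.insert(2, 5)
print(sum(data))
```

pop() removes 3 → [1, 6, 3, 2]
data[-1] = data[0]+data[-1] = 1+2 = 3 → [1, 6, 3, 3]
append 8 → [1, 6, 3, 3, 8]
data[-2] = data[0]+data[-1] = 1+8 = 9 → [1, 6, 3, 9, 8]
data[-1] = data[-1]+data[0] = 8+1 = 9 → [1, 6, 3, 9, 9]
insert 5 at 2 → [1, 6, 5, 3, 9, 9]
sum = 33

33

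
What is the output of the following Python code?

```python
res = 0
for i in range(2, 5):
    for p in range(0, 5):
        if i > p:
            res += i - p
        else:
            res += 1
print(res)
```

25

i=2,p=0: 2>0, res = 0+2 = 2
i=2,p=1: 2>1, res = 2+1 = 3
i=2,p=2: not 2>2, res = 3+1 = 4
i=2,p=3: not 2>3, res = 4+1 = 5
i=2,p=4: not 2>4, res = 5+1 = 6
i=3,p=0: 3>0, res = 6+3 = 9
i=3,p=1: 3>1, res = 9+2 = 11
i=3,p=2: 3>2, res = 11+1 = 12
i=3,p=3: not 3>3, res = 12+1 = 13
i=3,p=4: not 3>4, res = 13+1 = 14
i=4,p=0: 4>0, res = 14+4 = 18
i=4,p=1: 4>1, res = 18+3 = 21
i=4,p=2: 4>2, res = 21+2 = 23
i=4,p=3: 4>3, res = 23+1 = 24
i=4,p=4: not 4>4, res = 24+1 = 25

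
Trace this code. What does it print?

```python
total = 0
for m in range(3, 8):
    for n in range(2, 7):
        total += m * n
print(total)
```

m=3,n=2: total = 0+6 = 6
m=3,n=3: total = 6+9 = 15
m=3,n=4: total = 15+12 = 27
m=3,n=5: total = 27+15 = 42
m=3,n=6: total = 42+18 = 60
m=4,n=2: total = 60+8 = 68
m=4,n=3: total = 68+12 = 80
m=4,n=4: total = 80+16 = 96
m=4,n=5: total = 96+20 = 116
m=4,n=6: total = 116+24 = 140
m=5,n=2: total = 140+10 = 150
m=5,n=3: total = 150+15 = 165
m=5,n=4: total = 165+20 = 185
m=5,n=5: total = 185+25 = 210
m=5,n=6: total = 210+30 = 240
m=6,n=2: total = 240+12 = 252
m=6,n=3: total = 252+18 = 270
m=6,n=4: total = 270+24 = 294
m=6,n=5: total = 294+30 = 324
m=6,n=6: total = 324+36 = 360
m=7,n=2: total = 360+14 = 374
m=7,n=3: total = 374+21 = 395
m=7,n=4: total = 395+28 = 423
m=7,n=5: total = 423+35 = 458
m=7,n=6: total = 458+42 = 500

500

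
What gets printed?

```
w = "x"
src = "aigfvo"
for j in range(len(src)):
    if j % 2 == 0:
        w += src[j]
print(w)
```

j=0: add 'a' → 'xa'
j=1: skip
j=2: add 'g' → 'xag'
j=3: skip
j=4: add 'v' → 'xagv'
j=5: skip

xagv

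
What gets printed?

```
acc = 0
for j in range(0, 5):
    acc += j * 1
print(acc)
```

j=0: acc = 0+0*1 = 0
j=1: acc = 0+1*1 = 1
j=2: acc = 1+2*1 = 3
j=3: acc = 3+3*1 = 6
j=4: acc = 6+4*1 = 10

10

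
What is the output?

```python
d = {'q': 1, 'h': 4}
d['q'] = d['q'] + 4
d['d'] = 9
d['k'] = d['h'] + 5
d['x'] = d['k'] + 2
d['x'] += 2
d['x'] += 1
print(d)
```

d['q'] = d['q']+4 = 5 → {'q': 5, 'h': 4}
d['d'] = 9 → {'q': 5, 'h': 4, 'd': 9}
d['k'] = d['h']+5 = 9 → {'q': 5, 'h': 4, 'd': 9, 'k': 9}
d['x'] = d['k']+2 = 11 → {'q': 5, 'h': 4, 'd': 9, 'k': 9, 'x': 11}
d['x'] = 11+2 = 13 → {'q': 5, 'h': 4, 'd': 9, 'k': 9, 'x': 13}
d['x'] = 13+1 = 14 → {'q': 5, 'h': 4, 'd': 9, 'k': 9, 'x': 14}

{'q': 5, 'h': 4, 'd': 9, 'k': 9, 'x': 14}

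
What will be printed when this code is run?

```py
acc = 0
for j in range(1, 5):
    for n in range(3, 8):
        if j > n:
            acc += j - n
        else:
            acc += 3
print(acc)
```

58

j=1,n=3: not 1>3, acc = 0+3 = 3
j=1,n=4: not 1>4, acc = 3+3 = 6
j=1,n=5: not 1>5, acc = 6+3 = 9
j=1,n=6: not 1>6, acc = 9+3 = 12
j=1,n=7: not 1>7, acc = 12+3 = 15
j=2,n=3: not 2>3, acc = 15+3 = 18
j=2,n=4: not 2>4, acc = 18+3 = 21
j=2,n=5: not 2>5, acc = 21+3 = 24
j=2,n=6: not 2>6, acc = 24+3 = 27
j=2,n=7: not 2>7, acc = 27+3 = 30
j=3,n=3: not 3>3, acc = 30+3 = 33
j=3,n=4: not 3>4, acc = 33+3 = 36
j=3,n=5: not 3>5, acc = 36+3 = 39
j=3,n=6: not 3>6, acc = 39+3 = 42
j=3,n=7: not 3>7, acc = 42+3 = 45
j=4,n=3: 4>3, acc = 45+1 = 46
j=4,n=4: not 4>4, acc = 46+3 = 49
j=4,n=5: not 4>5, acc = 49+3 = 52
j=4,n=6: not 4>6, acc = 52+3 = 55
j=4,n=7: not 4>7, acc = 55+3 = 58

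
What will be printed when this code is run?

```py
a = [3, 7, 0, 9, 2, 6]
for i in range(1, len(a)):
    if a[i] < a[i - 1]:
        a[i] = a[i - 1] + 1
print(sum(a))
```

48

i=1: 7>=3, unchanged → [3, 7, 0, 9, 2, 6]
i=2: 0<7, a[2] = 7+1 = 8 → [3, 7, 8, 9, 2, 6]
i=3: 9>=8, unchanged → [3, 7, 8, 9, 2, 6]
i=4: 2<9, a[4] = 9+1 = 10 → [3, 7, 8, 9, 10, 6]
i=5: 6<10, a[5] = 10+1 = 11 → [3, 7, 8, 9, 10, 11]
sum = 48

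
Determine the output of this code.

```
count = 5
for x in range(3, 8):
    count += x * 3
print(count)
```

80

x=3: count = 5+3*3 = 14
x=4: count = 14+4*3 = 26
x=5: count = 26+5*3 = 41
x=6: count = 41+6*3 = 59
x=7: count = 59+7*3 = 80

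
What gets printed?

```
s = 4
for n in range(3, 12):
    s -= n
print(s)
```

n=3: s = 4-3 = 1
n=4: s = 1-4 = -3
n=5: s = (-3)-5 = -8
n=6: s = (-8)-6 = -14
n=7: s = (-14)-7 = -21
n=8: s = (-21)-8 = -29
n=9: s = (-29)-9 = -38
n=10: s = (-38)-10 = -48
n=11: s = (-48)-11 = -59

-59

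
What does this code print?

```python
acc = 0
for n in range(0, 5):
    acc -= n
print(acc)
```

n=0: acc = 0-0 = 0
n=1: acc = 0-1 = -1
n=2: acc = (-1)-2 = -3
n=3: acc = (-3)-3 = -6
n=4: acc = (-6)-4 = -10

-10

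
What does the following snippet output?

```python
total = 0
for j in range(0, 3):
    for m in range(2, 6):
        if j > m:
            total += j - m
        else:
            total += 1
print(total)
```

12

j=0,m=2: not 0>2, total = 0+1 = 1
j=0,m=3: not 0>3, total = 1+1 = 2
j=0,m=4: not 0>4, total = 2+1 = 3
j=0,m=5: not 0>5, total = 3+1 = 4
j=1,m=2: not 1>2, total = 4+1 = 5
j=1,m=3: not 1>3, total = 5+1 = 6
j=1,m=4: not 1>4, total = 6+1 = 7
j=1,m=5: not 1>5, total = 7+1 = 8
j=2,m=2: not 2>2, total = 8+1 = 9
j=2,m=3: not 2>3, total = 9+1 = 10
j=2,m=4: not 2>4, total = 10+1 = 11
j=2,m=5: not 2>5, total = 11+1 = 12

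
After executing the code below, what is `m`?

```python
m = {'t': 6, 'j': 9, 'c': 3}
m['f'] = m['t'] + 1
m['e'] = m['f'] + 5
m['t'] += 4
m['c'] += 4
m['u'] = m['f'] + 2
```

m['f'] = m['t']+1 = 7 → {'t': 6, 'j': 9, 'c': 3, 'f': 7}
m['e'] = m['f']+5 = 12 → {'t': 6, 'j': 9, 'c': 3, 'f': 7, 'e': 12}
m['t'] = 6+4 = 10 → {'t': 10, 'j': 9, 'c': 3, 'f': 7, 'e': 12}
m['c'] = 3+4 = 7 → {'t': 10, 'j': 9, 'c': 7, 'f': 7, 'e': 12}
m['u'] = m['f']+2 = 9 → {'t': 10, 'j': 9, 'c': 7, 'f': 7, 'e': 12, 'u': 9}

{'t': 10, 'j': 9, 'c': 7, 'f': 7, 'e': 12, 'u': 9}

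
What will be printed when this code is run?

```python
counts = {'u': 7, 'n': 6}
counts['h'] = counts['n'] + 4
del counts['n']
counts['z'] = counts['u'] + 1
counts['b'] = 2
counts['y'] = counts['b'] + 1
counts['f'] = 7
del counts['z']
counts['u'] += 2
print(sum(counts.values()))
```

counts['h'] = counts['n']+4 = 10 → {'u': 7, 'n': 6, 'h': 10}
del 'n' → {'u': 7, 'h': 10}
counts['z'] = counts['u']+1 = 8 → {'u': 7, 'h': 10, 'z': 8}
counts['b'] = 2 → {'u': 7, 'h': 10, 'z': 8, 'b': 2}
counts['y'] = counts['b']+1 = 3 → {'u': 7, 'h': 10, 'z': 8, 'b': 2, 'y': 3}
counts['f'] = 7 → {'u': 7, 'h': 10, 'z': 8, 'b': 2, 'y': 3, 'f': 7}
del 'z' → {'u': 7, 'h': 10, 'b': 2, 'y': 3, 'f': 7}
counts['u'] = 7+2 = 9 → {'u': 9, 'h': 10, 'b': 2, 'y': 3, 'f': 7}
sum of values = 31

31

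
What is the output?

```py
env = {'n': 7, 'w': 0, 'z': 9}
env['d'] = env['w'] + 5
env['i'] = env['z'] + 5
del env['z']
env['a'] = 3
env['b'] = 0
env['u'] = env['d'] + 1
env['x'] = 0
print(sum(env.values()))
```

35

env['d'] = env['w']+5 = 5 → {'n': 7, 'w': 0, 'z': 9, 'd': 5}
env['i'] = env['z']+5 = 14 → {'n': 7, 'w': 0, 'z': 9, 'd': 5, 'i': 14}
del 'z' → {'n': 7, 'w': 0, 'd': 5, 'i': 14}
env['a'] = 3 → {'n': 7, 'w': 0, 'd': 5, 'i': 14, 'a': 3}
env['b'] = 0 → {'n': 7, 'w': 0, 'd': 5, 'i': 14, 'a': 3, 'b': 0}
env['u'] = env['d']+1 = 6 → {'n': 7, 'w': 0, 'd': 5, 'i': 14, 'a': 3, 'b': 0, 'u': 6}
env['x'] = 0 → {'n': 7, 'w': 0, 'd': 5, 'i': 14, 'a': 3, 'b': 0, 'u': 6, 'x': 0}
sum of values = 35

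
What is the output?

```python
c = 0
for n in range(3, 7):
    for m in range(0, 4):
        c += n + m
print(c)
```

n=3,m=0: c = 0+3 = 3
n=3,m=1: c = 3+4 = 7
n=3,m=2: c = 7+5 = 12
n=3,m=3: c = 12+6 = 18
n=4,m=0: c = 18+4 = 22
n=4,m=1: c = 22+5 = 27
n=4,m=2: c = 27+6 = 33
n=4,m=3: c = 33+7 = 40
n=5,m=0: c = 40+5 = 45
n=5,m=1: c = 45+6 = 51
n=5,m=2: c = 51+7 = 58
n=5,m=3: c = 58+8 = 66
n=6,m=0: c = 66+6 = 72
n=6,m=1: c = 72+7 = 79
n=6,m=2: c = 79+8 = 87
n=6,m=3: c = 87+9 = 96

96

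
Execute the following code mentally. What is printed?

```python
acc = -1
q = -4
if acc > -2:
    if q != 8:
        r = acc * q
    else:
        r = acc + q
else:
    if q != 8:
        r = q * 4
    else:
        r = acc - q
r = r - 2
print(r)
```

acc=-1, q=-4
acc > -2 is True; q != 8 is True
→ r = acc * q = 4
r = 4-2 = 2

2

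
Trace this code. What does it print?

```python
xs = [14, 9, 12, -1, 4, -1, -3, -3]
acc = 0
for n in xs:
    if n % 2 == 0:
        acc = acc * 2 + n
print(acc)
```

84

n=14: even, acc = 0*2+14 = 14
n=9: not even
n=12: even, acc = 14*2+12 = 40
n=-1: not even
n=4: even, acc = 40*2+4 = 84
n=-1: not even
n=-3: not even
n=-3: not even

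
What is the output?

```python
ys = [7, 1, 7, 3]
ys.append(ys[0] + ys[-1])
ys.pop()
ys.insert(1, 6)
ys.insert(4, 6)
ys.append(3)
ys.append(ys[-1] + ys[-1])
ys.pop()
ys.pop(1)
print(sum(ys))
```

append ys[0]+ys[-1] = 7+3 = 10 → [7, 1, 7, 3, 10]
pop() removes 10 → [7, 1, 7, 3]
insert 6 at 1 → [7, 6, 1, 7, 3]
insert 6 at 4 → [7, 6, 1, 7, 6, 3]
append 3 → [7, 6, 1, 7, 6, 3, 3]
append ys[-1]+ys[-1] = 3+3 = 6 → [7, 6, 1, 7, 6, 3, 3, 6]
pop() removes 6 → [7, 6, 1, 7, 6, 3, 3]
pop(1) removes 6 → [7, 1, 7, 6, 3, 3]
sum = 27

27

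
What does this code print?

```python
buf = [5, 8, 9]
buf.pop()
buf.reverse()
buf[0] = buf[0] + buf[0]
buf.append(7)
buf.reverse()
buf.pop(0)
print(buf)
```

pop() removes 9 → [5, 8]
reverse → [8, 5]
buf[0] = buf[0]+buf[0] = 8+8 = 16 → [16, 5]
append 7 → [16, 5, 7]
reverse → [7, 5, 16]
pop(0) removes 7 → [5, 16]

[5, 16]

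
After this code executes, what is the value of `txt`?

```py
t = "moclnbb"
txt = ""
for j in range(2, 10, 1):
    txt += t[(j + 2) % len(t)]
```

'nbbmocln'

j=2: add t[4]='n' → 'n'
j=3: add t[5]='b' → 'nb'
j=4: add t[6]='b' → 'nbb'
j=5: add t[0]='m' → 'nbbm'
j=6: add t[1]='o' → 'nbbmo'
j=7: add t[2]='c' → 'nbbmoc'
j=8: add t[3]='l' → 'nbbmocl'
j=9: add t[4]='n' → 'nbbmocln'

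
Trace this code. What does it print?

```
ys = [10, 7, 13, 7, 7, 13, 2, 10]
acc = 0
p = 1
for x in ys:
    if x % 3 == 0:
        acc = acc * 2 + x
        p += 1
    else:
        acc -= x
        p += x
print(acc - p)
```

-139

x=10: not %3==0, acc = 0-10 = -10; p=11
x=7: not %3==0, acc = (-10)-7 = -17; p=18
x=13: not %3==0, acc = (-17)-13 = -30; p=31
x=7: not %3==0, acc = (-30)-7 = -37; p=38
x=7: not %3==0, acc = (-37)-7 = -44; p=45
x=13: not %3==0, acc = (-44)-13 = -57; p=58
x=2: not %3==0, acc = (-57)-2 = -59; p=60
x=10: not %3==0, acc = (-59)-10 = -69; p=70
acc-p = (-69)-70 = -139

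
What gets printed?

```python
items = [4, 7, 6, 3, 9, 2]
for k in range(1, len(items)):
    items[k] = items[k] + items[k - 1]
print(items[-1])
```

31

k=1: items[1] = 7+4 = 11 → [4, 11, 6, 3, 9, 2]
k=2: items[2] = 6+11 = 17 → [4, 11, 17, 3, 9, 2]
k=3: items[3] = 3+17 = 20 → [4, 11, 17, 20, 9, 2]
k=4: items[4] = 9+20 = 29 → [4, 11, 17, 20, 29, 2]
k=5: items[5] = 2+29 = 31 → [4, 11, 17, 20, 29, 31]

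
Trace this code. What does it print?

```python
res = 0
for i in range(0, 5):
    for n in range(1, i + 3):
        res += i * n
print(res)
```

i=0,n=1: res = 0+0 = 0
i=0,n=2: res = 0+0 = 0
i=1,n=1: res = 0+1 = 1
i=1,n=2: res = 1+2 = 3
i=1,n=3: res = 3+3 = 6
i=2,n=1: res = 6+2 = 8
i=2,n=2: res = 8+4 = 12
i=2,n=3: res = 12+6 = 18
i=2,n=4: res = 18+8 = 26
i=3,n=1: res = 26+3 = 29
i=3,n=2: res = 29+6 = 35
i=3,n=3: res = 35+9 = 44
i=3,n=4: res = 44+12 = 56
i=3,n=5: res = 56+15 = 71
i=4,n=1: res = 71+4 = 75
i=4,n=2: res = 75+8 = 83
i=4,n=3: res = 83+12 = 95
i=4,n=4: res = 95+16 = 111
i=4,n=5: res = 111+20 = 131
i=4,n=6: res = 131+24 = 155

155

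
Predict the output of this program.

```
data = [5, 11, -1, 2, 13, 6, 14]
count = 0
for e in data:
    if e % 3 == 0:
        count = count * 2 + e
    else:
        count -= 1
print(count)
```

e=5: not %3==0, count = 0-1 = -1
e=11: not %3==0, count = (-1)-1 = -2
e=-1: not %3==0, count = (-2)-1 = -3
e=2: not %3==0, count = (-3)-1 = -4
e=13: not %3==0, count = (-4)-1 = -5
e=6: %3==0, count = (-5)*2+6 = -4
e=14: not %3==0, count = (-4)-1 = -5

-5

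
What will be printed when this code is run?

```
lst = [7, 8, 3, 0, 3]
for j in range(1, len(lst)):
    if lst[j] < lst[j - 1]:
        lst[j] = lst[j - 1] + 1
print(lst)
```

j=1: 8>=7, unchanged → [7, 8, 3, 0, 3]
j=2: 3<8, lst[2] = 8+1 = 9 → [7, 8, 9, 0, 3]
j=3: 0<9, lst[3] = 9+1 = 10 → [7, 8, 9, 10, 3]
j=4: 3<10, lst[4] = 10+1 = 11 → [7, 8, 9, 10, 11]

[7, 8, 9, 10, 11]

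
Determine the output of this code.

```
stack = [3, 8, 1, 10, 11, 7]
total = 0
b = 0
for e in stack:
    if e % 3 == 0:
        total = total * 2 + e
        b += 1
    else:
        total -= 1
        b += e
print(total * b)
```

e=3: %3==0, total = 0*2+3 = 3; b=1
e=8: not %3==0, total = 3-1 = 2; b=9
e=1: not %3==0, total = 2-1 = 1; b=10
e=10: not %3==0, total = 1-1 = 0; b=20
e=11: not %3==0, total = 0-1 = -1; b=31
e=7: not %3==0, total = (-1)-1 = -2; b=38
total*b = (-2)*38 = -76

-76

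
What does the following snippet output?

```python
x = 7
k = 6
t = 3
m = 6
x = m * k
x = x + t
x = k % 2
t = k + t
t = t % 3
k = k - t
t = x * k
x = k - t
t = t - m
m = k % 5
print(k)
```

6

x = 6*6 = 36
x = 36+3 = 39
x = 6%2 = 0
t = 6+3 = 9
t = 9%3 = 0
k = 6-0 = 6
t = 0*6 = 0
x = 6-0 = 6
t = 0-6 = -6
m = 6%5 = 1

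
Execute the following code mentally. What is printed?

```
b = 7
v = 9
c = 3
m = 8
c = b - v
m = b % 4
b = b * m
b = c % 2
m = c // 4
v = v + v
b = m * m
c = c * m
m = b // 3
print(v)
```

c = 7-9 = -2
m = 7%4 = 3
b = 7*3 = 21
b = (-2)%2 = 0
m = (-2)//4 = -1
v = 9+9 = 18
b = (-1)*(-1) = 1
c = (-2)*(-1) = 2
m = 1//3 = 0

18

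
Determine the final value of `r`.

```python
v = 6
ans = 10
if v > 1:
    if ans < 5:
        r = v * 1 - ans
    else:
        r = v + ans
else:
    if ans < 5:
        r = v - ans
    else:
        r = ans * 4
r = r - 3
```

13

v=6, ans=10
v > 1 is True; ans < 5 is False
→ r = v + ans = 16
r = 16-3 = 13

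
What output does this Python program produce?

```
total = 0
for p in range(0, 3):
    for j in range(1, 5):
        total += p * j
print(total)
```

p=0,j=1: total = 0+0 = 0
p=0,j=2: total = 0+0 = 0
p=0,j=3: total = 0+0 = 0
p=0,j=4: total = 0+0 = 0
p=1,j=1: total = 0+1 = 1
p=1,j=2: total = 1+2 = 3
p=1,j=3: total = 3+3 = 6
p=1,j=4: total = 6+4 = 10
p=2,j=1: total = 10+2 = 12
p=2,j=2: total = 12+4 = 16
p=2,j=3: total = 16+6 = 22
p=2,j=4: total = 22+8 = 30

30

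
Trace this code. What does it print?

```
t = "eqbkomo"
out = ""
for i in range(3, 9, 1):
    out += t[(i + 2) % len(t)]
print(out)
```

moeqbk

i=3: add t[5]='m' → 'm'
i=4: add t[6]='o' → 'mo'
i=5: add t[0]='e' → 'moe'
i=6: add t[1]='q' → 'moeq'
i=7: add t[2]='b' → 'moeqb'
i=8: add t[3]='k' → 'moeqbk'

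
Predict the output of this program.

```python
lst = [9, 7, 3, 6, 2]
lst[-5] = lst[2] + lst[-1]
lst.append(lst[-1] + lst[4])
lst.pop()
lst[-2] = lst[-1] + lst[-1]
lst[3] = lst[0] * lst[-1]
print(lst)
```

lst[-5] = lst[2]+lst[-1] = 3+2 = 5 → [5, 7, 3, 6, 2]
append lst[-1]+lst[4] = 2+2 = 4 → [5, 7, 3, 6, 2, 4]
pop() removes 4 → [5, 7, 3, 6, 2]
lst[-2] = lst[-1]+lst[-1] = 2+2 = 4 → [5, 7, 3, 4, 2]
lst[3] = lst[0]*lst[-1] = 5*2 = 10 → [5, 7, 3, 10, 2]

[5, 7, 3, 10, 2]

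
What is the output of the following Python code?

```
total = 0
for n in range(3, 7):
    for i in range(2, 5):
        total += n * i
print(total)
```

n=3,i=2: total = 0+6 = 6
n=3,i=3: total = 6+9 = 15
n=3,i=4: total = 15+12 = 27
n=4,i=2: total = 27+8 = 35
n=4,i=3: total = 35+12 = 47
n=4,i=4: total = 47+16 = 63
n=5,i=2: total = 63+10 = 73
n=5,i=3: total = 73+15 = 88
n=5,i=4: total = 88+20 = 108
n=6,i=2: total = 108+12 = 120
n=6,i=3: total = 120+18 = 138
n=6,i=4: total = 138+24 = 162

162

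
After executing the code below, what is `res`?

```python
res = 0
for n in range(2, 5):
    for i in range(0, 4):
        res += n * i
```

54

n=2,i=0: res = 0+0 = 0
n=2,i=1: res = 0+2 = 2
n=2,i=2: res = 2+4 = 6
n=2,i=3: res = 6+6 = 12
n=3,i=0: res = 12+0 = 12
n=3,i=1: res = 12+3 = 15
n=3,i=2: res = 15+6 = 21
n=3,i=3: res = 21+9 = 30
n=4,i=0: res = 30+0 = 30
n=4,i=1: res = 30+4 = 34
n=4,i=2: res = 34+8 = 42
n=4,i=3: res = 42+12 = 54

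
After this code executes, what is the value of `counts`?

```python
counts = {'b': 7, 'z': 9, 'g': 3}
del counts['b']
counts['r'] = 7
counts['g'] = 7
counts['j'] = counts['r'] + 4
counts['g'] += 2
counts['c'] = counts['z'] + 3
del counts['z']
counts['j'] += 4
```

{'g': 9, 'r': 7, 'j': 15, 'c': 12}

del 'b' → {'z': 9, 'g': 3}
counts['r'] = 7 → {'z': 9, 'g': 3, 'r': 7}
counts['g'] = 7 → {'z': 9, 'g': 7, 'r': 7}
counts['j'] = counts['r']+4 = 11 → {'z': 9, 'g': 7, 'r': 7, 'j': 11}
counts['g'] = 7+2 = 9 → {'z': 9, 'g': 9, 'r': 7, 'j': 11}
counts['c'] = counts['z']+3 = 12 → {'z': 9, 'g': 9, 'r': 7, 'j': 11, 'c': 12}
del 'z' → {'g': 9, 'r': 7, 'j': 11, 'c': 12}
counts['j'] = 11+4 = 15 → {'g': 9, 'r': 7, 'j': 15, 'c': 12}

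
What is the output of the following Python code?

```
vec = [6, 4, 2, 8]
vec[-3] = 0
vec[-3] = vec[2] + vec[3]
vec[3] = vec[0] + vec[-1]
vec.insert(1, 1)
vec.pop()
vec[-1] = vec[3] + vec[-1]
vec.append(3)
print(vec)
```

vec[-3] = 0 → [6, 0, 2, 8]
vec[-3] = vec[2]+vec[3] = 2+8 = 10 → [6, 10, 2, 8]
vec[3] = vec[0]+vec[-1] = 6+8 = 14 → [6, 10, 2, 14]
insert 1 at 1 → [6, 1, 10, 2, 14]
pop() removes 14 → [6, 1, 10, 2]
vec[-1] = vec[3]+vec[-1] = 2+2 = 4 → [6, 1, 10, 4]
append 3 → [6, 1, 10, 4, 3]

[6, 1, 10, 4, 3]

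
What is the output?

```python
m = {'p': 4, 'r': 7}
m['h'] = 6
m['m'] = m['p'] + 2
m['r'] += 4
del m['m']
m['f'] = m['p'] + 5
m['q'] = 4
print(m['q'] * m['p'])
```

m['h'] = 6 → {'p': 4, 'r': 7, 'h': 6}
m['m'] = m['p']+2 = 6 → {'p': 4, 'r': 7, 'h': 6, 'm': 6}
m['r'] = 7+4 = 11 → {'p': 4, 'r': 11, 'h': 6, 'm': 6}
del 'm' → {'p': 4, 'r': 11, 'h': 6}
m['f'] = m['p']+5 = 9 → {'p': 4, 'r': 11, 'h': 6, 'f': 9}
m['q'] = 4 → {'p': 4, 'r': 11, 'h': 6, 'f': 9, 'q': 4}
m['q']*m['p'] = 4*4 = 16

16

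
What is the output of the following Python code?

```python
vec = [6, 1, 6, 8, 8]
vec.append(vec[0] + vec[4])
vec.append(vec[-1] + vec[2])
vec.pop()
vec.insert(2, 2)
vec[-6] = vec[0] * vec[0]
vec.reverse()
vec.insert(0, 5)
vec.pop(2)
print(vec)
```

append vec[0]+vec[4] = 6+8 = 14 → [6, 1, 6, 8, 8, 14]
append vec[-1]+vec[2] = 14+6 = 20 → [6, 1, 6, 8, 8, 14, 20]
pop() removes 20 → [6, 1, 6, 8, 8, 14]
insert 2 at 2 → [6, 1, 2, 6, 8, 8, 14]
vec[-6] = vec[0]*vec[0] = 6*6 = 36 → [6, 36, 2, 6, 8, 8, 14]
reverse → [14, 8, 8, 6, 2, 36, 6]
insert 5 at 0 → [5, 14, 8, 8, 6, 2, 36, 6]
pop(2) removes 8 → [5, 14, 8, 6, 2, 36, 6]

[5, 14, 8, 6, 2, 36, 6]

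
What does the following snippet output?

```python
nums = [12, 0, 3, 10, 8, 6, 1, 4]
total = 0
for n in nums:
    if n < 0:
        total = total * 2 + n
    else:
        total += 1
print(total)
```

8

n=12: not <0, total = 0+1 = 1
n=0: not <0, total = 1+1 = 2
n=3: not <0, total = 2+1 = 3
n=10: not <0, total = 3+1 = 4
n=8: not <0, total = 4+1 = 5
n=6: not <0, total = 5+1 = 6
n=1: not <0, total = 6+1 = 7
n=4: not <0, total = 7+1 = 8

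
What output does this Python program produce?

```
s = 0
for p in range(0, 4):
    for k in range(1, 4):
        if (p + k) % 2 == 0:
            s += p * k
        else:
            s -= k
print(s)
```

p=0,k=1: odd sum, s = 0-1 = -1
p=0,k=2: even sum, s = (-1)+0 = -1
p=0,k=3: odd sum, s = (-1)-3 = -4
p=1,k=1: even sum, s = (-4)+1 = -3
p=1,k=2: odd sum, s = (-3)-2 = -5
p=1,k=3: even sum, s = (-5)+3 = -2
p=2,k=1: odd sum, s = (-2)-1 = -3
p=2,k=2: even sum, s = (-3)+4 = 1
p=2,k=3: odd sum, s = 1-3 = -2
p=3,k=1: even sum, s = (-2)+3 = 1
p=3,k=2: odd sum, s = 1-2 = -1
p=3,k=3: even sum, s = (-1)+9 = 8

8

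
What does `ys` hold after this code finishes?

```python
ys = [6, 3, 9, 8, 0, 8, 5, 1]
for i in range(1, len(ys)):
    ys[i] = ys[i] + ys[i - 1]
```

i=1: ys[1] = 3+6 = 9 → [6, 9, 9, 8, 0, 8, 5, 1]
i=2: ys[2] = 9+9 = 18 → [6, 9, 18, 8, 0, 8, 5, 1]
i=3: ys[3] = 8+18 = 26 → [6, 9, 18, 26, 0, 8, 5, 1]
i=4: ys[4] = 0+26 = 26 → [6, 9, 18, 26, 26, 8, 5, 1]
i=5: ys[5] = 8+26 = 34 → [6, 9, 18, 26, 26, 34, 5, 1]
i=6: ys[6] = 5+34 = 39 → [6, 9, 18, 26, 26, 34, 39, 1]
i=7: ys[7] = 1+39 = 40 → [6, 9, 18, 26, 26, 34, 39, 40]

[6, 9, 18, 26, 26, 34, 39, 40]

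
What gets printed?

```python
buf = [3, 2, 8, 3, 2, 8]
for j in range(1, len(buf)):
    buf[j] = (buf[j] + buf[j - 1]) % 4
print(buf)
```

[3, 1, 1, 0, 2, 2]

j=1: buf[1] = (2+3)%4 = 1 → [3, 1, 8, 3, 2, 8]
j=2: buf[2] = (8+1)%4 = 1 → [3, 1, 1, 3, 2, 8]
j=3: buf[3] = (3+1)%4 = 0 → [3, 1, 1, 0, 2, 8]
j=4: buf[4] = (2+0)%4 = 2 → [3, 1, 1, 0, 2, 8]
j=5: buf[5] = (8+2)%4 = 2 → [3, 1, 1, 0, 2, 2]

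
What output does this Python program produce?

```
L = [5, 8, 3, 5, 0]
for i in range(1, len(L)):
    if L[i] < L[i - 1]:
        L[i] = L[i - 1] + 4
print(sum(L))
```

61

i=1: 8>=5, unchanged → [5, 8, 3, 5, 0]
i=2: 3<8, L[2] = 8+4 = 12 → [5, 8, 12, 5, 0]
i=3: 5<12, L[3] = 12+4 = 16 → [5, 8, 12, 16, 0]
i=4: 0<16, L[4] = 16+4 = 20 → [5, 8, 12, 16, 20]
sum = 61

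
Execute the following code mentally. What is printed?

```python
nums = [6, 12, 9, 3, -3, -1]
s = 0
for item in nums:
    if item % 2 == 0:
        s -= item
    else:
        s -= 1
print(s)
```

-22

item=6: even, s = 0-6 = -6
item=12: even, s = (-6)-12 = -18
item=9: not even, s = (-18)-1 = -19
item=3: not even, s = (-19)-1 = -20
item=-3: not even, s = (-20)-1 = -21
item=-1: not even, s = (-21)-1 = -22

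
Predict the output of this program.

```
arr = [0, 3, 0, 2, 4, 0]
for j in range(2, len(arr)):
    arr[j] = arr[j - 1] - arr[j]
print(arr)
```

j=2: arr[2] = 3-0 = 3 → [0, 3, 3, 2, 4, 0]
j=3: arr[3] = 3-2 = 1 → [0, 3, 3, 1, 4, 0]
j=4: arr[4] = 1-4 = -3 → [0, 3, 3, 1, -3, 0]
j=5: arr[5] = (-3)-0 = -3 → [0, 3, 3, 1, -3, -3]

[0, 3, 3, 1, -3, -3]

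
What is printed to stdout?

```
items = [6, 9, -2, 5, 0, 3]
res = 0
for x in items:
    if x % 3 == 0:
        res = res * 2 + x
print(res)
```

x=6: %3==0, res = 0*2+6 = 6
x=9: %3==0, res = 6*2+9 = 21
x=-2: not %3==0
x=5: not %3==0
x=0: %3==0, res = 21*2+0 = 42
x=3: %3==0, res = 42*2+3 = 87

87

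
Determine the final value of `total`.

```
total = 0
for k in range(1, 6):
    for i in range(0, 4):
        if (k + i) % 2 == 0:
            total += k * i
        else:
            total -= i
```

k=1,i=0: odd sum, total = 0-0 = 0
k=1,i=1: even sum, total = 0+1 = 1
k=1,i=2: odd sum, total = 1-2 = -1
k=1,i=3: even sum, total = (-1)+3 = 2
k=2,i=0: even sum, total = 2+0 = 2
k=2,i=1: odd sum, total = 2-1 = 1
k=2,i=2: even sum, total = 1+4 = 5
k=2,i=3: odd sum, total = 5-3 = 2
k=3,i=0: odd sum, total = 2-0 = 2
k=3,i=1: even sum, total = 2+3 = 5
k=3,i=2: odd sum, total = 5-2 = 3
k=3,i=3: even sum, total = 3+9 = 12
k=4,i=0: even sum, total = 12+0 = 12
k=4,i=1: odd sum, total = 12-1 = 11
k=4,i=2: even sum, total = 11+8 = 19
k=4,i=3: odd sum, total = 19-3 = 16
k=5,i=0: odd sum, total = 16-0 = 16
k=5,i=1: even sum, total = 16+5 = 21
k=5,i=2: odd sum, total = 21-2 = 19
k=5,i=3: even sum, total = 19+15 = 34

34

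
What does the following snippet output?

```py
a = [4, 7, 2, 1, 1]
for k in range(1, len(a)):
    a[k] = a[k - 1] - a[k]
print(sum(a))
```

-17

k=1: a[1] = 4-7 = -3 → [4, -3, 2, 1, 1]
k=2: a[2] = (-3)-2 = -5 → [4, -3, -5, 1, 1]
k=3: a[3] = (-5)-1 = -6 → [4, -3, -5, -6, 1]
k=4: a[4] = (-6)-1 = -7 → [4, -3, -5, -6, -7]
sum = -17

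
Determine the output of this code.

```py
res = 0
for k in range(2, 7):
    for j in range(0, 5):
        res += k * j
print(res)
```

k=2,j=0: res = 0+0 = 0
k=2,j=1: res = 0+2 = 2
k=2,j=2: res = 2+4 = 6
k=2,j=3: res = 6+6 = 12
k=2,j=4: res = 12+8 = 20
k=3,j=0: res = 20+0 = 20
k=3,j=1: res = 20+3 = 23
k=3,j=2: res = 23+6 = 29
k=3,j=3: res = 29+9 = 38
k=3,j=4: res = 38+12 = 50
k=4,j=0: res = 50+0 = 50
k=4,j=1: res = 50+4 = 54
k=4,j=2: res = 54+8 = 62
k=4,j=3: res = 62+12 = 74
k=4,j=4: res = 74+16 = 90
k=5,j=0: res = 90+0 = 90
k=5,j=1: res = 90+5 = 95
k=5,j=2: res = 95+10 = 105
k=5,j=3: res = 105+15 = 120
k=5,j=4: res = 120+20 = 140
k=6,j=0: res = 140+0 = 140
k=6,j=1: res = 140+6 = 146
k=6,j=2: res = 146+12 = 158
k=6,j=3: res = 158+18 = 176
k=6,j=4: res = 176+24 = 200

200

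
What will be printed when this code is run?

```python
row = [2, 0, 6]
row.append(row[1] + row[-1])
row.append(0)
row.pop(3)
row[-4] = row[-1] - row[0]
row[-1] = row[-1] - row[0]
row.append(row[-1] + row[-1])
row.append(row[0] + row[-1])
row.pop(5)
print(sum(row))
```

10

append row[1]+row[-1] = 0+6 = 6 → [2, 0, 6, 6]
append 0 → [2, 0, 6, 6, 0]
pop(3) removes 6 → [2, 0, 6, 0]
row[-4] = row[-1]-row[0] = 0-2 = -2 → [-2, 0, 6, 0]
row[-1] = row[-1]-row[0] = 0-(-2) = 2 → [-2, 0, 6, 2]
append row[-1]+row[-1] = 2+2 = 4 → [-2, 0, 6, 2, 4]
append row[0]+row[-1] = (-2)+4 = 2 → [-2, 0, 6, 2, 4, 2]
pop(5) removes 2 → [-2, 0, 6, 2, 4]
sum = 10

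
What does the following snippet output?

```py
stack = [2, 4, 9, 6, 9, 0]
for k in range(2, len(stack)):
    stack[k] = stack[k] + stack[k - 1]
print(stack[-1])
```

k=2: stack[2] = 9+4 = 13 → [2, 4, 13, 6, 9, 0]
k=3: stack[3] = 6+13 = 19 → [2, 4, 13, 19, 9, 0]
k=4: stack[4] = 9+19 = 28 → [2, 4, 13, 19, 28, 0]
k=5: stack[5] = 0+28 = 28 → [2, 4, 13, 19, 28, 28]

28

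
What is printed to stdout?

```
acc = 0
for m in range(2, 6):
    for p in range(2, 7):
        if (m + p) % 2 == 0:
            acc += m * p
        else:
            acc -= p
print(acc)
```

96

m=2,p=2: even sum, acc = 0+4 = 4
m=2,p=3: odd sum, acc = 4-3 = 1
m=2,p=4: even sum, acc = 1+8 = 9
m=2,p=5: odd sum, acc = 9-5 = 4
m=2,p=6: even sum, acc = 4+12 = 16
m=3,p=2: odd sum, acc = 16-2 = 14
m=3,p=3: even sum, acc = 14+9 = 23
m=3,p=4: odd sum, acc = 23-4 = 19
m=3,p=5: even sum, acc = 19+15 = 34
m=3,p=6: odd sum, acc = 34-6 = 28
m=4,p=2: even sum, acc = 28+8 = 36
m=4,p=3: odd sum, acc = 36-3 = 33
m=4,p=4: even sum, acc = 33+16 = 49
m=4,p=5: odd sum, acc = 49-5 = 44
m=4,p=6: even sum, acc = 44+24 = 68
m=5,p=2: odd sum, acc = 68-2 = 66
m=5,p=3: even sum, acc = 66+15 = 81
m=5,p=4: odd sum, acc = 81-4 = 77
m=5,p=5: even sum, acc = 77+25 = 102
m=5,p=6: odd sum, acc = 102-6 = 96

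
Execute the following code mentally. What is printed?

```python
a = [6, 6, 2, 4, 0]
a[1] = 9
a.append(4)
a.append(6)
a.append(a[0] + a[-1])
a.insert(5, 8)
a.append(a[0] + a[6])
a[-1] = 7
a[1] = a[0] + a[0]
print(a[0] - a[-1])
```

a[1] = 9 → [6, 9, 2, 4, 0]
append 4 → [6, 9, 2, 4, 0, 4]
append 6 → [6, 9, 2, 4, 0, 4, 6]
append a[0]+a[-1] = 6+6 = 12 → [6, 9, 2, 4, 0, 4, 6, 12]
insert 8 at 5 → [6, 9, 2, 4, 0, 8, 4, 6, 12]
append a[0]+a[6] = 6+4 = 10 → [6, 9, 2, 4, 0, 8, 4, 6, 12, 10]
a[-1] = 7 → [6, 9, 2, 4, 0, 8, 4, 6, 12, 7]
a[1] = a[0]+a[0] = 6+6 = 12 → [6, 12, 2, 4, 0, 8, 4, 6, 12, 7]
a[0]-a[-1] = 6-7 = -1

-1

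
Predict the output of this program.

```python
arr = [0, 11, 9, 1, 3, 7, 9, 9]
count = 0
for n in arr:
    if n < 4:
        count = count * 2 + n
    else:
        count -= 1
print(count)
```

n=0: <4, count = 0*2+0 = 0
n=11: not <4, count = 0-1 = -1
n=9: not <4, count = (-1)-1 = -2
n=1: <4, count = (-2)*2+1 = -3
n=3: <4, count = (-3)*2+3 = -3
n=7: not <4, count = (-3)-1 = -4
n=9: not <4, count = (-4)-1 = -5
n=9: not <4, count = (-5)-1 = -6

-6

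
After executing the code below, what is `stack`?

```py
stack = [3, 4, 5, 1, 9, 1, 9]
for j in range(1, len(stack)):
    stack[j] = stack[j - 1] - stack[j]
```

[3, -1, -6, -7, -16, -17, -26]

j=1: stack[1] = 3-4 = -1 → [3, -1, 5, 1, 9, 1, 9]
j=2: stack[2] = (-1)-5 = -6 → [3, -1, -6, 1, 9, 1, 9]
j=3: stack[3] = (-6)-1 = -7 → [3, -1, -6, -7, 9, 1, 9]
j=4: stack[4] = (-7)-9 = -16 → [3, -1, -6, -7, -16, 1, 9]
j=5: stack[5] = (-16)-1 = -17 → [3, -1, -6, -7, -16, -17, 9]
j=6: stack[6] = (-17)-9 = -26 → [3, -1, -6, -7, -16, -17, -26]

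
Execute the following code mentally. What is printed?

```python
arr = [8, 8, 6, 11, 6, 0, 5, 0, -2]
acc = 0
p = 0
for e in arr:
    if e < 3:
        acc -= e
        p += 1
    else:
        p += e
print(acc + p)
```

e=8: not <3; p=8
e=8: not <3; p=16
e=6: not <3; p=22
e=11: not <3; p=33
e=6: not <3; p=39
e=0: <3, acc = 0-0 = 0; p=40
e=5: not <3; p=45
e=0: <3, acc = 0-0 = 0; p=46
e=-2: <3, acc = 0-(-2) = 2; p=47
acc+p = 2+47 = 49

49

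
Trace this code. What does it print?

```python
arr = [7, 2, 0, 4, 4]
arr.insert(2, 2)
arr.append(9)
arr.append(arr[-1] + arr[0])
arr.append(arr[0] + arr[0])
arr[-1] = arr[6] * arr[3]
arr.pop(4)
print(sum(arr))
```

insert 2 at 2 → [7, 2, 2, 0, 4, 4]
append 9 → [7, 2, 2, 0, 4, 4, 9]
append arr[-1]+arr[0] = 9+7 = 16 → [7, 2, 2, 0, 4, 4, 9, 16]
append arr[0]+arr[0] = 7+7 = 14 → [7, 2, 2, 0, 4, 4, 9, 16, 14]
arr[-1] = arr[6]*arr[3] = 9*0 = 0 → [7, 2, 2, 0, 4, 4, 9, 16, 0]
pop(4) removes 4 → [7, 2, 2, 0, 4, 9, 16, 0]
sum = 40

40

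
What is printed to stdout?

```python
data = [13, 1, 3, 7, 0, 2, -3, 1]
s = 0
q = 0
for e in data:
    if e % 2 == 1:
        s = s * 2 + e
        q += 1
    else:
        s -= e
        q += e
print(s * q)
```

3768

e=13: odd, s = 0*2+13 = 13; q=1
e=1: odd, s = 13*2+1 = 27; q=2
e=3: odd, s = 27*2+3 = 57; q=3
e=7: odd, s = 57*2+7 = 121; q=4
e=0: not odd, s = 121-0 = 121; q=4
e=2: not odd, s = 121-2 = 119; q=6
e=-3: odd, s = 119*2+(-3) = 235; q=7
e=1: odd, s = 235*2+1 = 471; q=8
s*q = 471*8 = 3768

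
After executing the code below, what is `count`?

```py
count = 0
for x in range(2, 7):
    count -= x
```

-20

x=2: count = 0-2 = -2
x=3: count = (-2)-3 = -5
x=4: count = (-5)-4 = -9
x=5: count = (-9)-5 = -14
x=6: count = (-14)-6 = -20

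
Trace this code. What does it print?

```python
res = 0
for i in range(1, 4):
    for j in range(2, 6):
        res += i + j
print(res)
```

66

i=1,j=2: res = 0+3 = 3
i=1,j=3: res = 3+4 = 7
i=1,j=4: res = 7+5 = 12
i=1,j=5: res = 12+6 = 18
i=2,j=2: res = 18+4 = 22
i=2,j=3: res = 22+5 = 27
i=2,j=4: res = 27+6 = 33
i=2,j=5: res = 33+7 = 40
i=3,j=2: res = 40+5 = 45
i=3,j=3: res = 45+6 = 51
i=3,j=4: res = 51+7 = 58
i=3,j=5: res = 58+8 = 66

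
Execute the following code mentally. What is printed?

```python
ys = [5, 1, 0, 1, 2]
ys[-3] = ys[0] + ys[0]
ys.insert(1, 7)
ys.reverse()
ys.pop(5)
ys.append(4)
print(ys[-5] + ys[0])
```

3

ys[-3] = ys[0]+ys[0] = 5+5 = 10 → [5, 1, 10, 1, 2]
insert 7 at 1 → [5, 7, 1, 10, 1, 2]
reverse → [2, 1, 10, 1, 7, 5]
pop(5) removes 5 → [2, 1, 10, 1, 7]
append 4 → [2, 1, 10, 1, 7, 4]
ys[-5]+ys[0] = 1+2 = 3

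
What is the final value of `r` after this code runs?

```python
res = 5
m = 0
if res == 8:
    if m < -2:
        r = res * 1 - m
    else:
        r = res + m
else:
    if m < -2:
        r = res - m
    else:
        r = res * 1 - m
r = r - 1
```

res=5, m=0
res == 8 is False; m < -2 is False
→ r = res * 1 - m = 5
r = 5-1 = 4

4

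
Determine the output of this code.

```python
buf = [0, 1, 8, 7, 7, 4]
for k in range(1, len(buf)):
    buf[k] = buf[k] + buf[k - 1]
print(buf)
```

[0, 1, 9, 16, 23, 27]

k=1: buf[1] = 1+0 = 1 → [0, 1, 8, 7, 7, 4]
k=2: buf[2] = 8+1 = 9 → [0, 1, 9, 7, 7, 4]
k=3: buf[3] = 7+9 = 16 → [0, 1, 9, 16, 7, 4]
k=4: buf[4] = 7+16 = 23 → [0, 1, 9, 16, 23, 4]
k=5: buf[5] = 4+23 = 27 → [0, 1, 9, 16, 23, 27]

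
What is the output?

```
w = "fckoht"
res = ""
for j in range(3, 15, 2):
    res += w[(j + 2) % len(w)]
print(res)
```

j=3: add w[5]='t' → 't'
j=5: add w[1]='c' → 'tc'
j=7: add w[3]='o' → 'tco'
j=9: add w[5]='t' → 'tcot'
j=11: add w[1]='c' → 'tcotc'
j=13: add w[3]='o' → 'tcotco'

tcotco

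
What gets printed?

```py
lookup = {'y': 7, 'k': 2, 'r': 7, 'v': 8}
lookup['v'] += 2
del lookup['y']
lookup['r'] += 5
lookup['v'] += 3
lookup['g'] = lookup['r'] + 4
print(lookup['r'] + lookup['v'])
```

25

lookup['v'] = 8+2 = 10 → {'y': 7, 'k': 2, 'r': 7, 'v': 10}
del 'y' → {'k': 2, 'r': 7, 'v': 10}
lookup['r'] = 7+5 = 12 → {'k': 2, 'r': 12, 'v': 10}
lookup['v'] = 10+3 = 13 → {'k': 2, 'r': 12, 'v': 13}
lookup['g'] = lookup['r']+4 = 16 → {'k': 2, 'r': 12, 'v': 13, 'g': 16}
lookup['r']+lookup['v'] = 12+13 = 25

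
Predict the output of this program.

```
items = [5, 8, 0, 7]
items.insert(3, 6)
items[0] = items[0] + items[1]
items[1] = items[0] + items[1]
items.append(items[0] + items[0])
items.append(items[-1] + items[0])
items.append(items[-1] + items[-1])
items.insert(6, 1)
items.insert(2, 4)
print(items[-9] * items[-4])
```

546

insert 6 at 3 → [5, 8, 0, 6, 7]
items[0] = items[0]+items[1] = 5+8 = 13 → [13, 8, 0, 6, 7]
items[1] = items[0]+items[1] = 13+8 = 21 → [13, 21, 0, 6, 7]
append items[0]+items[0] = 13+13 = 26 → [13, 21, 0, 6, 7, 26]
append items[-1]+items[0] = 26+13 = 39 → [13, 21, 0, 6, 7, 26, 39]
append items[-1]+items[-1] = 39+39 = 78 → [13, 21, 0, 6, 7, 26, 39, 78]
insert 1 at 6 → [13, 21, 0, 6, 7, 26, 1, 39, 78]
insert 4 at 2 → [13, 21, 4, 0, 6, 7, 26, 1, 39, 78]
items[-9]*items[-4] = 21*26 = 546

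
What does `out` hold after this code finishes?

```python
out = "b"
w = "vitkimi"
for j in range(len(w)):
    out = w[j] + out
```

'imiktivb'

j=0: prepend 'v' → 'vb'
j=1: prepend 'i' → 'ivb'
j=2: prepend 't' → 'tivb'
j=3: prepend 'k' → 'ktivb'
j=4: prepend 'i' → 'iktivb'
j=5: prepend 'm' → 'miktivb'
j=6: prepend 'i' → 'imiktivb'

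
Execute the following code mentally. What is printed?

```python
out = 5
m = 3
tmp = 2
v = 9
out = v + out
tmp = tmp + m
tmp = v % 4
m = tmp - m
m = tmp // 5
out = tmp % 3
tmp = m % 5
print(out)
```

out = 9+5 = 14
tmp = 2+3 = 5
tmp = 9%4 = 1
m = 1-3 = -2
m = 1//5 = 0
out = 1%3 = 1
tmp = 0%5 = 0

1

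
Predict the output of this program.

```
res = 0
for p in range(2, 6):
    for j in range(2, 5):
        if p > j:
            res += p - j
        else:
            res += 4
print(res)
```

34

p=2,j=2: not 2>2, res = 0+4 = 4
p=2,j=3: not 2>3, res = 4+4 = 8
p=2,j=4: not 2>4, res = 8+4 = 12
p=3,j=2: 3>2, res = 12+1 = 13
p=3,j=3: not 3>3, res = 13+4 = 17
p=3,j=4: not 3>4, res = 17+4 = 21
p=4,j=2: 4>2, res = 21+2 = 23
p=4,j=3: 4>3, res = 23+1 = 24
p=4,j=4: not 4>4, res = 24+4 = 28
p=5,j=2: 5>2, res = 28+3 = 31
p=5,j=3: 5>3, res = 31+2 = 33
p=5,j=4: 5>4, res = 33+1 = 34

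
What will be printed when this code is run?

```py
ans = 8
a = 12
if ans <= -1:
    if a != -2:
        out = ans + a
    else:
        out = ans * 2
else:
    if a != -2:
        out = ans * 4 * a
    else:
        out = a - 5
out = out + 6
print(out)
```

390

ans=8, a=12
ans <= -1 is False; a != -2 is True
→ out = ans * 4 * a = 384
out = 384+6 = 390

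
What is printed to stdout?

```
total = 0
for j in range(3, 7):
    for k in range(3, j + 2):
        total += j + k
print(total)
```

j=3,k=3: total = 0+6 = 6
j=3,k=4: total = 6+7 = 13
j=4,k=3: total = 13+7 = 20
j=4,k=4: total = 20+8 = 28
j=4,k=5: total = 28+9 = 37
j=5,k=3: total = 37+8 = 45
j=5,k=4: total = 45+9 = 54
j=5,k=5: total = 54+10 = 64
j=5,k=6: total = 64+11 = 75
j=6,k=3: total = 75+9 = 84
j=6,k=4: total = 84+10 = 94
j=6,k=5: total = 94+11 = 105
j=6,k=6: total = 105+12 = 117
j=6,k=7: total = 117+13 = 130

130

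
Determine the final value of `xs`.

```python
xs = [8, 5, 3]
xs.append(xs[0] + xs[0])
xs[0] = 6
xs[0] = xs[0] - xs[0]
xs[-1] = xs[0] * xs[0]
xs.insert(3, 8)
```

append xs[0]+xs[0] = 8+8 = 16 → [8, 5, 3, 16]
xs[0] = 6 → [6, 5, 3, 16]
xs[0] = xs[0]-xs[0] = 6-6 = 0 → [0, 5, 3, 16]
xs[-1] = xs[0]*xs[0] = 0*0 = 0 → [0, 5, 3, 0]
insert 8 at 3 → [0, 5, 3, 8, 0]

[0, 5, 3, 8, 0]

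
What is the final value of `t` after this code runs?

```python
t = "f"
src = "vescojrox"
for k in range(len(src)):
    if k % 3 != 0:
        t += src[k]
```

'fesojox'

k=0: skip
k=1: add 'e' → 'fe'
k=2: add 's' → 'fes'
k=3: skip
k=4: add 'o' → 'feso'
k=5: add 'j' → 'fesoj'
k=6: skip
k=7: add 'o' → 'fesojo'
k=8: add 'x' → 'fesojox'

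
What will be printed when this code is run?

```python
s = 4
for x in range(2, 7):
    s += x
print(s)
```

24

x=2: s = 4+2 = 6
x=3: s = 6+3 = 9
x=4: s = 9+4 = 13
x=5: s = 13+5 = 18
x=6: s = 18+6 = 24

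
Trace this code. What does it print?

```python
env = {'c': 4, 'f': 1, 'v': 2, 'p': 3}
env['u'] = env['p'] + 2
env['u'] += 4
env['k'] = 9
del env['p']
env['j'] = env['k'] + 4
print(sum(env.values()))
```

38

env['u'] = env['p']+2 = 5 → {'c': 4, 'f': 1, 'v': 2, 'p': 3, 'u': 5}
env['u'] = 5+4 = 9 → {'c': 4, 'f': 1, 'v': 2, 'p': 3, 'u': 9}
env['k'] = 9 → {'c': 4, 'f': 1, 'v': 2, 'p': 3, 'u': 9, 'k': 9}
del 'p' → {'c': 4, 'f': 1, 'v': 2, 'u': 9, 'k': 9}
env['j'] = env['k']+4 = 13 → {'c': 4, 'f': 1, 'v': 2, 'u': 9, 'k': 9, 'j': 13}
sum of values = 38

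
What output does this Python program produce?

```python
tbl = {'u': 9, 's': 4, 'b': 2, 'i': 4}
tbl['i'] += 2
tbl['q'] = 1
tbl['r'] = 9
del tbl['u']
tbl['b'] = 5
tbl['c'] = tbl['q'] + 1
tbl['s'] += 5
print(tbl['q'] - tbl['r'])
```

-8

tbl['i'] = 4+2 = 6 → {'u': 9, 's': 4, 'b': 2, 'i': 6}
tbl['q'] = 1 → {'u': 9, 's': 4, 'b': 2, 'i': 6, 'q': 1}
tbl['r'] = 9 → {'u': 9, 's': 4, 'b': 2, 'i': 6, 'q': 1, 'r': 9}
del 'u' → {'s': 4, 'b': 2, 'i': 6, 'q': 1, 'r': 9}
tbl['b'] = 5 → {'s': 4, 'b': 5, 'i': 6, 'q': 1, 'r': 9}
tbl['c'] = tbl['q']+1 = 2 → {'s': 4, 'b': 5, 'i': 6, 'q': 1, 'r': 9, 'c': 2}
tbl['s'] = 4+5 = 9 → {'s': 9, 'b': 5, 'i': 6, 'q': 1, 'r': 9, 'c': 2}
tbl['q']-tbl['r'] = 1-9 = -8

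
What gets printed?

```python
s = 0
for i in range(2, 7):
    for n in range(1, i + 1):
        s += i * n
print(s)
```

265

i=2,n=1: s = 0+2 = 2
i=2,n=2: s = 2+4 = 6
i=3,n=1: s = 6+3 = 9
i=3,n=2: s = 9+6 = 15
i=3,n=3: s = 15+9 = 24
i=4,n=1: s = 24+4 = 28
i=4,n=2: s = 28+8 = 36
i=4,n=3: s = 36+12 = 48
i=4,n=4: s = 48+16 = 64
i=5,n=1: s = 64+5 = 69
i=5,n=2: s = 69+10 = 79
i=5,n=3: s = 79+15 = 94
i=5,n=4: s = 94+20 = 114
i=5,n=5: s = 114+25 = 139
i=6,n=1: s = 139+6 = 145
i=6,n=2: s = 145+12 = 157
i=6,n=3: s = 157+18 = 175
i=6,n=4: s = 175+24 = 199
i=6,n=5: s = 199+30 = 229
i=6,n=6: s = 229+36 = 265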